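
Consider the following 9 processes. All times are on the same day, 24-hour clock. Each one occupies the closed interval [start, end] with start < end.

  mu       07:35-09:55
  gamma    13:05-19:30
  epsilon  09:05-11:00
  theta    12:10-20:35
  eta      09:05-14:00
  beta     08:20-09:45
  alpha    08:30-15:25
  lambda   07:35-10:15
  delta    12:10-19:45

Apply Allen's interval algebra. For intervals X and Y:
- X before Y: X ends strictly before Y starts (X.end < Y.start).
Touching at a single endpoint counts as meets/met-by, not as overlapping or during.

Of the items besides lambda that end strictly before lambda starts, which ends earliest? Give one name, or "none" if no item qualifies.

none

Target lambda = [07:35, 10:15].
alpha [08:30, 15:25] → overlapped-by → excluded.
beta [08:20, 09:45] → during → excluded.
delta [12:10, 19:45] → after → excluded.
epsilon [09:05, 11:00] → overlapped-by → excluded.
eta [09:05, 14:00] → overlapped-by → excluded.
gamma [13:05, 19:30] → after → excluded.
mu [07:35, 09:55] → starts → excluded.
theta [12:10, 20:35] → after → excluded.
No candidates → none.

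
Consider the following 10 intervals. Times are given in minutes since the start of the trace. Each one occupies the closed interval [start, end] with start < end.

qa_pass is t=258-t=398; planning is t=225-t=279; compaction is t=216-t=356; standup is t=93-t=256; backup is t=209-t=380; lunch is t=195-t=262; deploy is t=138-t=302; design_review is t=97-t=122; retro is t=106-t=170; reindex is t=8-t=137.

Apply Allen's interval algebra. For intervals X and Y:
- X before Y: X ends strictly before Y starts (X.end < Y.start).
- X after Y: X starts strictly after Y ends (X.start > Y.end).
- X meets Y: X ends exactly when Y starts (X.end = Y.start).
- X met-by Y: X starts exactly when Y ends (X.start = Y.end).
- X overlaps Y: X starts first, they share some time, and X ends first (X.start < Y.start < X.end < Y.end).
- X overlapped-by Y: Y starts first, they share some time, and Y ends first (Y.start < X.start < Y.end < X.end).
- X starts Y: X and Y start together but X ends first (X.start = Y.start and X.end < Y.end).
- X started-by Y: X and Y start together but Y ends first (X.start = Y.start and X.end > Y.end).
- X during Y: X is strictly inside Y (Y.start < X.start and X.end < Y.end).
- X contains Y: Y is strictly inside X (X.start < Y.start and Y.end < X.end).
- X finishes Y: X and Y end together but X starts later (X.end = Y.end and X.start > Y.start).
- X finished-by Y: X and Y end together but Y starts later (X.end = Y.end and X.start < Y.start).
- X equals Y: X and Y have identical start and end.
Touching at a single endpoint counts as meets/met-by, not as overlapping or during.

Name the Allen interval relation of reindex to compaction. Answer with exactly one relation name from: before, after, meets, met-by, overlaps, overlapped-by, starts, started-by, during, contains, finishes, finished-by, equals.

reindex = [t=8, t=137]; compaction = [t=216, t=356].
Compare endpoints: reindex.start < compaction.start, reindex.start < compaction.end, reindex.end < compaction.start, reindex.end < compaction.end.
That pattern is 'before'.

before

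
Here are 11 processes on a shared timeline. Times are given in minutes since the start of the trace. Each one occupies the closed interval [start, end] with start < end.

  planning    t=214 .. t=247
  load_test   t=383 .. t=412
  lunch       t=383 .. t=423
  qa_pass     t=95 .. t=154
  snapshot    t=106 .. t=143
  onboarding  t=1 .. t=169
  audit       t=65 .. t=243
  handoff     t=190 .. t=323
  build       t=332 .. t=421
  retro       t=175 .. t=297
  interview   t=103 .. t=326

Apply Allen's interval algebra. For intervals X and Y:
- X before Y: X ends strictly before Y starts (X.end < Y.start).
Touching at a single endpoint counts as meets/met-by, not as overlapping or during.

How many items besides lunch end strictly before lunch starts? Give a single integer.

8

Target lunch = [t=383, t=423].
audit [t=65, t=243] → before → counts.
build [t=332, t=421] → overlaps → no.
handoff [t=190, t=323] → before → counts.
interview [t=103, t=326] → before → counts.
load_test [t=383, t=412] → starts → no.
onboarding [t=1, t=169] → before → counts.
planning [t=214, t=247] → before → counts.
qa_pass [t=95, t=154] → before → counts.
retro [t=175, t=297] → before → counts.
snapshot [t=106, t=143] → before → counts.
Total: 8.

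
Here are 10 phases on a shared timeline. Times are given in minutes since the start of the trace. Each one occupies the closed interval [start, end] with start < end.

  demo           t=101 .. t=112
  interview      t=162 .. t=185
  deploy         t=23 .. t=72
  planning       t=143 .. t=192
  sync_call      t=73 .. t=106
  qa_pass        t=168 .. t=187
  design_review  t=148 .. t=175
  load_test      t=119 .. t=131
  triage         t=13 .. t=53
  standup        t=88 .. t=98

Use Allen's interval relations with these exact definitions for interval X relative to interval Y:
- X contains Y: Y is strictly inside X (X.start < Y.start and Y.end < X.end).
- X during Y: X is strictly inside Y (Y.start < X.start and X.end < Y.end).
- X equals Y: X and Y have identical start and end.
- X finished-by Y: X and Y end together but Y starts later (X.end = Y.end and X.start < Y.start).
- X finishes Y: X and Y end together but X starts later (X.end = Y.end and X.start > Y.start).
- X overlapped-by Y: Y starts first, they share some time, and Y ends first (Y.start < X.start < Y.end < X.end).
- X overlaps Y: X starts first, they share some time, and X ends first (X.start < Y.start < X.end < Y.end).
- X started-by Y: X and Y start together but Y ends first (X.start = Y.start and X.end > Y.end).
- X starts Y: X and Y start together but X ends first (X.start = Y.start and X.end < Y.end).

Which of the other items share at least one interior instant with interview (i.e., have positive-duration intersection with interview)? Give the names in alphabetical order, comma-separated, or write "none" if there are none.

Target interview = [t=162, t=185].
demo [t=101, t=112] → before → no.
deploy [t=23, t=72] → before → no.
design_review [t=148, t=175] → overlaps → yes.
load_test [t=119, t=131] → before → no.
planning [t=143, t=192] → contains → yes.
qa_pass [t=168, t=187] → overlapped-by → yes.
standup [t=88, t=98] → before → no.
sync_call [t=73, t=106] → before → no.
triage [t=13, t=53] → before → no.
Result: design_review, planning, qa_pass.

design_review, planning, qa_pass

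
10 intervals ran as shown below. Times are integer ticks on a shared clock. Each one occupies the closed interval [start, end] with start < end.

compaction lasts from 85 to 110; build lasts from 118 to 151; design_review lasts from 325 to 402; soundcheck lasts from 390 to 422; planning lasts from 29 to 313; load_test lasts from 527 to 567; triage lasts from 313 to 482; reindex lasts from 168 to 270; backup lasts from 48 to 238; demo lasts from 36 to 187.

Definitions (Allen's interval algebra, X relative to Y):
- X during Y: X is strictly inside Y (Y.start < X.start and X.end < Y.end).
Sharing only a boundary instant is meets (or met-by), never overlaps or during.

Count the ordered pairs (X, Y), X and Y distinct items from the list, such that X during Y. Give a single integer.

Checking all 90 ordered pairs for relation 'during'; matching pairs in alphabetical order:
(backup, planning): backup during planning ✓
(build, backup): build during backup ✓
(build, demo): build during demo ✓
(build, planning): build during planning ✓
(compaction, backup): compaction during backup ✓
(compaction, demo): compaction during demo ✓
(compaction, planning): compaction during planning ✓
(demo, planning): demo during planning ✓
(design_review, triage): design_review during triage ✓
(reindex, planning): reindex during planning ✓
(soundcheck, triage): soundcheck during triage ✓
Count: 11.

11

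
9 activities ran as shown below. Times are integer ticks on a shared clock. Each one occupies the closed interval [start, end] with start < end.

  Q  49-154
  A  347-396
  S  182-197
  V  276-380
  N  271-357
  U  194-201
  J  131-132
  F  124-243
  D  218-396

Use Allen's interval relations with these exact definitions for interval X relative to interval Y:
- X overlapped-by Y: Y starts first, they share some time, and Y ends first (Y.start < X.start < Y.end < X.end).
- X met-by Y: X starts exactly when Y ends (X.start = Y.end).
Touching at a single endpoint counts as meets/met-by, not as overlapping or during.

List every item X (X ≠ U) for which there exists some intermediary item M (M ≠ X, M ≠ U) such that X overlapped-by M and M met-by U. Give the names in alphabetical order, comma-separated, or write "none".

Target U = [194, 201].
Intermediaries M with M met-by U: none.
Union: none.

none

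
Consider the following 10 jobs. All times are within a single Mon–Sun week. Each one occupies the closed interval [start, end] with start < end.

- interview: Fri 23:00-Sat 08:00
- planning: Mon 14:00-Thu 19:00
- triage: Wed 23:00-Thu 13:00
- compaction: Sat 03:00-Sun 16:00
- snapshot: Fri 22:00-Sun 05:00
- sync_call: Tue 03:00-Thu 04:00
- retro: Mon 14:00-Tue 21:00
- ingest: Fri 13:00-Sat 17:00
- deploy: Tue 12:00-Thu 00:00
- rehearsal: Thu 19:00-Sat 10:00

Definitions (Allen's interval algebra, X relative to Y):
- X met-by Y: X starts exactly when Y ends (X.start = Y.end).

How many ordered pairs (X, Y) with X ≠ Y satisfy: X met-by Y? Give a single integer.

1

Checking all 90 ordered pairs for relation 'met-by'; matching pairs in alphabetical order:
(rehearsal, planning): rehearsal met-by planning ✓
Count: 1.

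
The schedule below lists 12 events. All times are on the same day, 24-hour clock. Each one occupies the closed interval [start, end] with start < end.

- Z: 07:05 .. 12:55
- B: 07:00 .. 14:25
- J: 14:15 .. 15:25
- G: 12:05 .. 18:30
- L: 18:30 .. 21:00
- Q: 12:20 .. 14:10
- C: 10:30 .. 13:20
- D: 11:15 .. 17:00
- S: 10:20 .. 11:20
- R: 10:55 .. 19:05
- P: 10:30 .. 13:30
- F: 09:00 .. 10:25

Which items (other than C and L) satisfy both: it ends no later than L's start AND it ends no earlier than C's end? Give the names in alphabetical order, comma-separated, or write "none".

Conditions: its end is no later than L's start (X.end <= 18:30) AND its end is no earlier than C's end (X.end >= 13:20).
B: end 14:25 <= 18:30? ✓; end 14:25 >= 13:20? ✓ → yes.
D: end 17:00 <= 18:30? ✓; end 17:00 >= 13:20? ✓ → yes.
F: end 10:25 <= 18:30? ✓; end 10:25 >= 13:20? ✗ → no.
G: end 18:30 <= 18:30? ✓; end 18:30 >= 13:20? ✓ → yes.
J: end 15:25 <= 18:30? ✓; end 15:25 >= 13:20? ✓ → yes.
P: end 13:30 <= 18:30? ✓; end 13:30 >= 13:20? ✓ → yes.
Q: end 14:10 <= 18:30? ✓; end 14:10 >= 13:20? ✓ → yes.
R: end 19:05 <= 18:30? ✗; end 19:05 >= 13:20? ✓ → no.
S: end 11:20 <= 18:30? ✓; end 11:20 >= 13:20? ✗ → no.
Z: end 12:55 <= 18:30? ✓; end 12:55 >= 13:20? ✗ → no.
Result: B, D, G, J, P, Q.

B, D, G, J, P, Q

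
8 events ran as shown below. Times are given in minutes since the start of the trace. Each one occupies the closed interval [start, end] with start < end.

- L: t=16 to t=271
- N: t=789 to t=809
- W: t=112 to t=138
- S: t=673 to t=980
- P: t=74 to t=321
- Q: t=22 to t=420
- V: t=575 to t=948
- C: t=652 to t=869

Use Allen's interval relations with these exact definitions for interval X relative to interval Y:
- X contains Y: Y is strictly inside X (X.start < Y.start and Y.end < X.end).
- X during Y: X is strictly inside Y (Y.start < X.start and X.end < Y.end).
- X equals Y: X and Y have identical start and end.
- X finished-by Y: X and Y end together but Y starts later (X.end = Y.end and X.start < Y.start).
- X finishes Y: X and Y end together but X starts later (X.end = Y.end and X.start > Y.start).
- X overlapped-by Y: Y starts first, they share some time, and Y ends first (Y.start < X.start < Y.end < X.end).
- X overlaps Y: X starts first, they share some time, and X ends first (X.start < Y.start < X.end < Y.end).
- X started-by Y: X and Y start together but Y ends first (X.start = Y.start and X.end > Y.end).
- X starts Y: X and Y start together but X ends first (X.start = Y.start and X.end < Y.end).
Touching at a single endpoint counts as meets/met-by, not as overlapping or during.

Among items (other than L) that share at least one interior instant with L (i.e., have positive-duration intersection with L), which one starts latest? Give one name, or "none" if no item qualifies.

Target L = [t=16, t=271].
C [t=652, t=869] → after → excluded.
N [t=789, t=809] → after → excluded.
P [t=74, t=321] → overlapped-by → candidate.
Q [t=22, t=420] → overlapped-by → candidate.
S [t=673, t=980] → after → excluded.
V [t=575, t=948] → after → excluded.
W [t=112, t=138] → during → candidate.
Among candidates, latest start is t=112 → W.

W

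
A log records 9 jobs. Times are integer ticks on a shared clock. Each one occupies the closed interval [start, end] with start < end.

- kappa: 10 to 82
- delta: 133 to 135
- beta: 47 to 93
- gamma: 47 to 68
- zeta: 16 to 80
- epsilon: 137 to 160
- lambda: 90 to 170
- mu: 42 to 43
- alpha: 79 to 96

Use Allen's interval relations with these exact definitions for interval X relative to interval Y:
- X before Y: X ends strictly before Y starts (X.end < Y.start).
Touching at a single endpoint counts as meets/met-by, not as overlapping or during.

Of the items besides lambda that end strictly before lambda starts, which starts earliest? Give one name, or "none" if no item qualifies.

kappa

Target lambda = [90, 170].
alpha [79, 96] → overlaps → excluded.
beta [47, 93] → overlaps → excluded.
delta [133, 135] → during → excluded.
epsilon [137, 160] → during → excluded.
gamma [47, 68] → before → candidate.
kappa [10, 82] → before → candidate.
mu [42, 43] → before → candidate.
zeta [16, 80] → before → candidate.
Among candidates, earliest start is 10 → kappa.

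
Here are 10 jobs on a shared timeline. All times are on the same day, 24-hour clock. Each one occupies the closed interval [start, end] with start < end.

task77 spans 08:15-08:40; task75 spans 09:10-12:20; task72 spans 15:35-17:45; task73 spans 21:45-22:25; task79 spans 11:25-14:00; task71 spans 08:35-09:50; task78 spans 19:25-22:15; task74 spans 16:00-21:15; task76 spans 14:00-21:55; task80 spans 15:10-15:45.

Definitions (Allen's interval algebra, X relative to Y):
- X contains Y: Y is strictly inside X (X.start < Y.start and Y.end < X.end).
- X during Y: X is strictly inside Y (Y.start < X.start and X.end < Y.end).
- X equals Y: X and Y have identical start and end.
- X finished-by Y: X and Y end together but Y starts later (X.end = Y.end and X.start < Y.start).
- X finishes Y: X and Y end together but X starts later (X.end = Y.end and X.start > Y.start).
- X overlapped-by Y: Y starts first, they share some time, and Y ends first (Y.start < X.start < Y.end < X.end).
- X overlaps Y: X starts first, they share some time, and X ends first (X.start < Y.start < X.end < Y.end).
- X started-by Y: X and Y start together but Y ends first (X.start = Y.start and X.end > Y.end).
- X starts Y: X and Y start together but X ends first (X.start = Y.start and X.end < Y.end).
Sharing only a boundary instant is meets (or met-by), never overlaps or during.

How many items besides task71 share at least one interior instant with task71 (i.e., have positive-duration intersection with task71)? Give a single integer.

Target task71 = [08:35, 09:50].
task72 [15:35, 17:45] → after → no.
task73 [21:45, 22:25] → after → no.
task74 [16:00, 21:15] → after → no.
task75 [09:10, 12:20] → overlapped-by → counts.
task76 [14:00, 21:55] → after → no.
task77 [08:15, 08:40] → overlaps → counts.
task78 [19:25, 22:15] → after → no.
task79 [11:25, 14:00] → after → no.
task80 [15:10, 15:45] → after → no.
Total: 2.

2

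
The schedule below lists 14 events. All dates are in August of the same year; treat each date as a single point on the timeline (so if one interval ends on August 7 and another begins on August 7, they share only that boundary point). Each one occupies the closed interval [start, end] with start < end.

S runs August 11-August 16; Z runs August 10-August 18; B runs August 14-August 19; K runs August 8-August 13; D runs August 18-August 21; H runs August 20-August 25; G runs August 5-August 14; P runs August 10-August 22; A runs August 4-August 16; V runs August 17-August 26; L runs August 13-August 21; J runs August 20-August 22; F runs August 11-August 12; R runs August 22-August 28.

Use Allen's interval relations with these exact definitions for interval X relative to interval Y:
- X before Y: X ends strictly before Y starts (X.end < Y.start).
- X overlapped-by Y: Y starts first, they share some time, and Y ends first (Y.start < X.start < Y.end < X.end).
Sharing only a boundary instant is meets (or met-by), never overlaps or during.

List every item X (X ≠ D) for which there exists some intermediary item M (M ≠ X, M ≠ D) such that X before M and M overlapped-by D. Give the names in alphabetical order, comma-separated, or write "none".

A, B, F, G, K, S, Z

Target D = [August 18, August 21].
Intermediaries M with M overlapped-by D: H, J.
Via H — items with X before H: A, B, F, G, K, S, Z.
Via J — items with X before J: A, B, F, G, K, S, Z.
Union: A, B, F, G, K, S, Z.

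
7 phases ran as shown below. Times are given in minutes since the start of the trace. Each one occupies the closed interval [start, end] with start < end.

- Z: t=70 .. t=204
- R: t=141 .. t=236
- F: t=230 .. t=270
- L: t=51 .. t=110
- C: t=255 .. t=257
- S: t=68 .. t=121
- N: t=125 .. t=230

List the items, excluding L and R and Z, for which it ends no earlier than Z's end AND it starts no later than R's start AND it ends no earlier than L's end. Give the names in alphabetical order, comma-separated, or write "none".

N

Conditions: its end is no earlier than Z's end (X.end >= t=204) AND its start is no later than R's start (X.start <= t=141) AND its end is no earlier than L's end (X.end >= t=110).
C: end t=257 >= t=204? ✓; start t=255 <= t=141? ✗; end t=257 >= t=110? ✓ → no.
F: end t=270 >= t=204? ✓; start t=230 <= t=141? ✗; end t=270 >= t=110? ✓ → no.
N: end t=230 >= t=204? ✓; start t=125 <= t=141? ✓; end t=230 >= t=110? ✓ → yes.
S: end t=121 >= t=204? ✗; start t=68 <= t=141? ✓; end t=121 >= t=110? ✓ → no.
Result: N.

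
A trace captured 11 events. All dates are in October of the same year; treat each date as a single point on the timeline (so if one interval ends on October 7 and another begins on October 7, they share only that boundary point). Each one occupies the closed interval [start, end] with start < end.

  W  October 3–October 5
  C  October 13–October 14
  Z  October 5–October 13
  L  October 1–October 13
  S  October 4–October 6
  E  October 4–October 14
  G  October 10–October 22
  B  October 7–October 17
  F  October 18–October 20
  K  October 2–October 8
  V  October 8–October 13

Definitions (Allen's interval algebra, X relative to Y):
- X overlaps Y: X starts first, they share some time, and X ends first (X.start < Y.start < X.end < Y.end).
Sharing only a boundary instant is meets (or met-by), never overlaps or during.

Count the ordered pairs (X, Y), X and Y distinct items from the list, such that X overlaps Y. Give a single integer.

15

Checking all 110 ordered pairs for relation 'overlaps'; matching pairs in alphabetical order:
(B, G): B overlaps G ✓
(E, B): E overlaps B ✓
(E, G): E overlaps G ✓
(K, B): K overlaps B ✓
(K, E): K overlaps E ✓
(K, Z): K overlaps Z ✓
(L, B): L overlaps B ✓
(L, E): L overlaps E ✓
(L, G): L overlaps G ✓
(S, Z): S overlaps Z ✓
(V, G): V overlaps G ✓
(W, E): W overlaps E ✓
(W, S): W overlaps S ✓
(Z, B): Z overlaps B ✓
(Z, G): Z overlaps G ✓
Count: 15.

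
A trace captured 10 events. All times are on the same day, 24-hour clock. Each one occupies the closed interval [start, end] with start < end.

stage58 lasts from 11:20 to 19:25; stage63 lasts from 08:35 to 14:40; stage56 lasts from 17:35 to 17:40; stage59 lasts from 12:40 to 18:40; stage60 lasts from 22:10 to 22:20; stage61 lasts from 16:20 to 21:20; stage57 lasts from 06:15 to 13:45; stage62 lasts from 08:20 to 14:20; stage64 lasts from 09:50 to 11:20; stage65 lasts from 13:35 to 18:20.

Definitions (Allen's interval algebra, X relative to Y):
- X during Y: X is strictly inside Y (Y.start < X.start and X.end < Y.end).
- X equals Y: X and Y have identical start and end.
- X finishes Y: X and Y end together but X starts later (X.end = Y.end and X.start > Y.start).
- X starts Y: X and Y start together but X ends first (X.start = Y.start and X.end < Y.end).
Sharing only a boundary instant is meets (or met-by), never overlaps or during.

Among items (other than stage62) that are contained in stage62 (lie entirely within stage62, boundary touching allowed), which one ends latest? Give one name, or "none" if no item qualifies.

stage64

Target stage62 = [08:20, 14:20].
stage56 [17:35, 17:40] → after → excluded.
stage57 [06:15, 13:45] → overlaps → excluded.
stage58 [11:20, 19:25] → overlapped-by → excluded.
stage59 [12:40, 18:40] → overlapped-by → excluded.
stage60 [22:10, 22:20] → after → excluded.
stage61 [16:20, 21:20] → after → excluded.
stage63 [08:35, 14:40] → overlapped-by → excluded.
stage64 [09:50, 11:20] → during → candidate.
stage65 [13:35, 18:20] → overlapped-by → excluded.
Among candidates, latest end is 11:20 → stage64.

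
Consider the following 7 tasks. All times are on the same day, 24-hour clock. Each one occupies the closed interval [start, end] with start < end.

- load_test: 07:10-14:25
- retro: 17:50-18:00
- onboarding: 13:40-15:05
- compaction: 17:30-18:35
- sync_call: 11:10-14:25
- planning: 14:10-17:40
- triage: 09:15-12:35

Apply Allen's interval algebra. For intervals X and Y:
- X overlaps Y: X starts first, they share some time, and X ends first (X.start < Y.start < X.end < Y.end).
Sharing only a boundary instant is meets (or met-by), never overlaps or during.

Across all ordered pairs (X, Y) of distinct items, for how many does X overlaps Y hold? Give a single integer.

7

Checking all 42 ordered pairs for relation 'overlaps'; matching pairs in alphabetical order:
(load_test, onboarding): load_test overlaps onboarding ✓
(load_test, planning): load_test overlaps planning ✓
(onboarding, planning): onboarding overlaps planning ✓
(planning, compaction): planning overlaps compaction ✓
(sync_call, onboarding): sync_call overlaps onboarding ✓
(sync_call, planning): sync_call overlaps planning ✓
(triage, sync_call): triage overlaps sync_call ✓
Count: 7.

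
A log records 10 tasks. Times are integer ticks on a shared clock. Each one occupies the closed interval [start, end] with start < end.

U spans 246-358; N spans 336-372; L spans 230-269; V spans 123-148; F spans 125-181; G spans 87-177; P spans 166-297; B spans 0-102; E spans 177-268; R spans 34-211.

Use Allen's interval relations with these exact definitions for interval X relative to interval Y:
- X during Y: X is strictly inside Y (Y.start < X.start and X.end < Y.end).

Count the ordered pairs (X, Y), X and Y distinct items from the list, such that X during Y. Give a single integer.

6

Checking all 90 ordered pairs for relation 'during'; matching pairs in alphabetical order:
(E, P): E during P ✓
(F, R): F during R ✓
(G, R): G during R ✓
(L, P): L during P ✓
(V, G): V during G ✓
(V, R): V during R ✓
Count: 6.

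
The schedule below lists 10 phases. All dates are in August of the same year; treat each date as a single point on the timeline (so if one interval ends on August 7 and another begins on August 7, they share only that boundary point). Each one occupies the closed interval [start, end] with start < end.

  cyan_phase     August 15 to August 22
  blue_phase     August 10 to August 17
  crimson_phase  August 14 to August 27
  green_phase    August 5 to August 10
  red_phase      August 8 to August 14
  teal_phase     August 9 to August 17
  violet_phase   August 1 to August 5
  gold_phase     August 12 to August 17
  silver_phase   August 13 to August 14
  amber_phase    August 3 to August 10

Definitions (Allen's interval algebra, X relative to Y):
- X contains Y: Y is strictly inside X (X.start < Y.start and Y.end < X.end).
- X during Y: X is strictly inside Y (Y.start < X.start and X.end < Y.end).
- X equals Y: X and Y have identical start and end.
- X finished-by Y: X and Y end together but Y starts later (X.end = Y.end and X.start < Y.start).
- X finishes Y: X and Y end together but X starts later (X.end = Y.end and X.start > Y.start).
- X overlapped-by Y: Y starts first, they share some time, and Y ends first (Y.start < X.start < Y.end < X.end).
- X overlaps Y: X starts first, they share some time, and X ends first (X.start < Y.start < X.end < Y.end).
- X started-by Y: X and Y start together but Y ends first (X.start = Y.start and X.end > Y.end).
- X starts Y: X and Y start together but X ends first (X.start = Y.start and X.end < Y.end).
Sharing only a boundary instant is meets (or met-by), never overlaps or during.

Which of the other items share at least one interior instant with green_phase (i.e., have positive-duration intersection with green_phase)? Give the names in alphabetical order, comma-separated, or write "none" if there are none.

amber_phase, red_phase, teal_phase

Target green_phase = [August 5, August 10].
amber_phase [August 3, August 10] → finished-by → yes.
blue_phase [August 10, August 17] → met-by → no.
crimson_phase [August 14, August 27] → after → no.
cyan_phase [August 15, August 22] → after → no.
gold_phase [August 12, August 17] → after → no.
red_phase [August 8, August 14] → overlapped-by → yes.
silver_phase [August 13, August 14] → after → no.
teal_phase [August 9, August 17] → overlapped-by → yes.
violet_phase [August 1, August 5] → meets → no.
Result: amber_phase, red_phase, teal_phase.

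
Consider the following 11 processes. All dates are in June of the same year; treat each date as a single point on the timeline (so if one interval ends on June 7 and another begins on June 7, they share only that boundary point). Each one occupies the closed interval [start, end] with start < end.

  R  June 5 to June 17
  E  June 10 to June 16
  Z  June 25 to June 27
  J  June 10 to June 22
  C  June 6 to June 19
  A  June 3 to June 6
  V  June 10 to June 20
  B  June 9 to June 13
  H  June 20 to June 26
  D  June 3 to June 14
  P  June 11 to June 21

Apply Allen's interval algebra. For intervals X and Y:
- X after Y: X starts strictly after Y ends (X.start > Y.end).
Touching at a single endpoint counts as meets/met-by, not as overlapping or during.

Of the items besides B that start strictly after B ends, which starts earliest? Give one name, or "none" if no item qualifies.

H

Target B = [June 9, June 13].
A [June 3, June 6] → before → excluded.
C [June 6, June 19] → contains → excluded.
D [June 3, June 14] → contains → excluded.
E [June 10, June 16] → overlapped-by → excluded.
H [June 20, June 26] → after → candidate.
J [June 10, June 22] → overlapped-by → excluded.
P [June 11, June 21] → overlapped-by → excluded.
R [June 5, June 17] → contains → excluded.
V [June 10, June 20] → overlapped-by → excluded.
Z [June 25, June 27] → after → candidate.
Among candidates, earliest start is June 20 → H.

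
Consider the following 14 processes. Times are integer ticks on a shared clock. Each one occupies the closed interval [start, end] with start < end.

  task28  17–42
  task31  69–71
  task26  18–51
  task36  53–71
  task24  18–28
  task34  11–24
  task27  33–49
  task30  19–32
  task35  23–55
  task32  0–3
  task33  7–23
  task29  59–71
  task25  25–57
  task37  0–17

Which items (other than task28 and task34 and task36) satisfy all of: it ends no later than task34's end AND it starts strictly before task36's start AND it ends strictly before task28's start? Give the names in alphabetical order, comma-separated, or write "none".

Conditions: its end is no later than task34's end (X.end <= 24) AND its start is strictly before task36's start (X.start < 53) AND its end is strictly before task28's start (X.end < 17).
task24: end 28 <= 24? ✗; start 18 < 53? ✓; end 28 < 17? ✗ → no.
task25: end 57 <= 24? ✗; start 25 < 53? ✓; end 57 < 17? ✗ → no.
task26: end 51 <= 24? ✗; start 18 < 53? ✓; end 51 < 17? ✗ → no.
task27: end 49 <= 24? ✗; start 33 < 53? ✓; end 49 < 17? ✗ → no.
task29: end 71 <= 24? ✗; start 59 < 53? ✗; end 71 < 17? ✗ → no.
task30: end 32 <= 24? ✗; start 19 < 53? ✓; end 32 < 17? ✗ → no.
task31: end 71 <= 24? ✗; start 69 < 53? ✗; end 71 < 17? ✗ → no.
task32: end 3 <= 24? ✓; start 0 < 53? ✓; end 3 < 17? ✓ → yes.
task33: end 23 <= 24? ✓; start 7 < 53? ✓; end 23 < 17? ✗ → no.
task35: end 55 <= 24? ✗; start 23 < 53? ✓; end 55 < 17? ✗ → no.
task37: end 17 <= 24? ✓; start 0 < 53? ✓; end 17 < 17? ✗ → no.
Result: task32.

task32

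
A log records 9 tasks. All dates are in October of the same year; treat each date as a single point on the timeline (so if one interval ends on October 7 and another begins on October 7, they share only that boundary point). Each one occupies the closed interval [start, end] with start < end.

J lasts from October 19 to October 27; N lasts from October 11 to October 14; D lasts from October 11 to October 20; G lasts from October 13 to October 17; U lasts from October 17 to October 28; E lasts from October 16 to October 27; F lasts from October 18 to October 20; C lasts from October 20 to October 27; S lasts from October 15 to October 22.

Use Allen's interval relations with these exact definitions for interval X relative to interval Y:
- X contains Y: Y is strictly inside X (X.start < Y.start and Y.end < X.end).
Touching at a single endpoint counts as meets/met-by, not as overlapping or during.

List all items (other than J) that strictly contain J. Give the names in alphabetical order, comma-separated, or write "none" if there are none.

U

Target J = [October 19, October 27].
C [October 20, October 27] → finishes → no.
D [October 11, October 20] → overlaps → no.
E [October 16, October 27] → finished-by → no.
F [October 18, October 20] → overlaps → no.
G [October 13, October 17] → before → no.
N [October 11, October 14] → before → no.
S [October 15, October 22] → overlaps → no.
U [October 17, October 28] → contains → yes.
Result: U.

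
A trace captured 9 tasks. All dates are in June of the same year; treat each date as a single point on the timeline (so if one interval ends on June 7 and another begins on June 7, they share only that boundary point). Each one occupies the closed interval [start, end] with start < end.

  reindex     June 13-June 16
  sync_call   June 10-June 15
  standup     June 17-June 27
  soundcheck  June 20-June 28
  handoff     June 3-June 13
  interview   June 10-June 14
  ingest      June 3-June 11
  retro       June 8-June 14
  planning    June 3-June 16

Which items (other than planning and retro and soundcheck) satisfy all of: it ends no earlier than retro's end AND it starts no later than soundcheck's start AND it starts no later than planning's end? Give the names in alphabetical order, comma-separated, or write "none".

interview, reindex, sync_call

Conditions: its end is no earlier than retro's end (X.end >= June 14) AND its start is no later than soundcheck's start (X.start <= June 20) AND its start is no later than planning's end (X.start <= June 16).
handoff: end June 13 >= June 14? ✗; start June 3 <= June 20? ✓; start June 3 <= June 16? ✓ → no.
ingest: end June 11 >= June 14? ✗; start June 3 <= June 20? ✓; start June 3 <= June 16? ✓ → no.
interview: end June 14 >= June 14? ✓; start June 10 <= June 20? ✓; start June 10 <= June 16? ✓ → yes.
reindex: end June 16 >= June 14? ✓; start June 13 <= June 20? ✓; start June 13 <= June 16? ✓ → yes.
standup: end June 27 >= June 14? ✓; start June 17 <= June 20? ✓; start June 17 <= June 16? ✗ → no.
sync_call: end June 15 >= June 14? ✓; start June 10 <= June 20? ✓; start June 10 <= June 16? ✓ → yes.
Result: interview, reindex, sync_call.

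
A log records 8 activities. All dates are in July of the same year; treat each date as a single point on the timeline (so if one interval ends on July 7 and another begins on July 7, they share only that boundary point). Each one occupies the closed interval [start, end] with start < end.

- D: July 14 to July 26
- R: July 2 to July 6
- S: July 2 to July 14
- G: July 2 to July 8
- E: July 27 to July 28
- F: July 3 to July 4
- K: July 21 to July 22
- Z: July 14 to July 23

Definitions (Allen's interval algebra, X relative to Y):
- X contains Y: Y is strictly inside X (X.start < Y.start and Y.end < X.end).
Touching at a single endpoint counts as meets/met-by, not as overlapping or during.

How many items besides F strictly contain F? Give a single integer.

3

Target F = [July 3, July 4].
D [July 14, July 26] → after → no.
E [July 27, July 28] → after → no.
G [July 2, July 8] → contains → counts.
K [July 21, July 22] → after → no.
R [July 2, July 6] → contains → counts.
S [July 2, July 14] → contains → counts.
Z [July 14, July 23] → after → no.
Total: 3.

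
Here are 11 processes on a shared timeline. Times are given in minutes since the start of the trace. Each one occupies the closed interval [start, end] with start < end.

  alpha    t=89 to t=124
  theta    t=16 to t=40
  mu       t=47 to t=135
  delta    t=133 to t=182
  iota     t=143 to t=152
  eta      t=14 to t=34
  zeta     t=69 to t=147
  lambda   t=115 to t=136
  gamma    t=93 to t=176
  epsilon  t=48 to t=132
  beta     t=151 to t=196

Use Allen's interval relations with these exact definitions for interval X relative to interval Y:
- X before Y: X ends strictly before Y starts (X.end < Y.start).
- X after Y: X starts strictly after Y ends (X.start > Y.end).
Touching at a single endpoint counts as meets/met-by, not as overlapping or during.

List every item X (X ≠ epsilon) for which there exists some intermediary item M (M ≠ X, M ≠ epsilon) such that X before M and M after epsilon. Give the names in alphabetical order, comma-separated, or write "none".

alpha, eta, lambda, mu, theta, zeta

Target epsilon = [t=48, t=132].
Intermediaries M with M after epsilon: beta, delta, iota.
Via beta — items with X before beta: alpha, eta, lambda, mu, theta, zeta.
Via delta — items with X before delta: alpha, eta, theta.
Via iota — items with X before iota: alpha, eta, lambda, mu, theta.
Union: alpha, eta, lambda, mu, theta, zeta.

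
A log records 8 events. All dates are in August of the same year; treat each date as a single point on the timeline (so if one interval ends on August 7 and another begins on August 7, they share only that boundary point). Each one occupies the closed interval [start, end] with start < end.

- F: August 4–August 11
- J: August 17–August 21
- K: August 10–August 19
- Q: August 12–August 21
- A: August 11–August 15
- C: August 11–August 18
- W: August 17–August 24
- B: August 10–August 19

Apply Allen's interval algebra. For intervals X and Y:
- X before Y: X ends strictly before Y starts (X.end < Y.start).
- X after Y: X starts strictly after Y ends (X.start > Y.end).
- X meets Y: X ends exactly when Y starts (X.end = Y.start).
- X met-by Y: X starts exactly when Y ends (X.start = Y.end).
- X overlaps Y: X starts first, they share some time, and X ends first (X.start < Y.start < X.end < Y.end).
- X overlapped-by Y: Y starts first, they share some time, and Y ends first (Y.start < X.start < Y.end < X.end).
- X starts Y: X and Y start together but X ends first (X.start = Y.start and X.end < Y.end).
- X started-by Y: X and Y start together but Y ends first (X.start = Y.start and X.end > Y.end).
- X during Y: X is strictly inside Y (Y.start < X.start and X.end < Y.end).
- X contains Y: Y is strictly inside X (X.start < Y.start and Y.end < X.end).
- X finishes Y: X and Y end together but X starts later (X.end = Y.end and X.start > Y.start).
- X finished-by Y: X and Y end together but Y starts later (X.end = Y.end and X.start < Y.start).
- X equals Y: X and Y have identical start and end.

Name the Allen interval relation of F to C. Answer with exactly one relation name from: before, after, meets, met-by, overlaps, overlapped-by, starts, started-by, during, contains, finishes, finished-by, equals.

meets

F = [August 4, August 11]; C = [August 11, August 18].
Compare endpoints: F.start < C.start, F.start < C.end, F.end = C.start, F.end < C.end.
That pattern is 'meets'.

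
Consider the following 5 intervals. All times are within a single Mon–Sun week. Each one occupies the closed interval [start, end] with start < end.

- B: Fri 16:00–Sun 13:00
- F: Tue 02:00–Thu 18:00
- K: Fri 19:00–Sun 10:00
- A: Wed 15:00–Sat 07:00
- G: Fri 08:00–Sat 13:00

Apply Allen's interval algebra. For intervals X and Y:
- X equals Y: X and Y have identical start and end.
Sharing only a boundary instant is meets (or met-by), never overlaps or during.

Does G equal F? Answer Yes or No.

G = [Fri 08:00, Sat 13:00], F = [Tue 02:00, Thu 18:00].
Actual relation of G to F: after.
Asked whether 'equals' holds → No.

No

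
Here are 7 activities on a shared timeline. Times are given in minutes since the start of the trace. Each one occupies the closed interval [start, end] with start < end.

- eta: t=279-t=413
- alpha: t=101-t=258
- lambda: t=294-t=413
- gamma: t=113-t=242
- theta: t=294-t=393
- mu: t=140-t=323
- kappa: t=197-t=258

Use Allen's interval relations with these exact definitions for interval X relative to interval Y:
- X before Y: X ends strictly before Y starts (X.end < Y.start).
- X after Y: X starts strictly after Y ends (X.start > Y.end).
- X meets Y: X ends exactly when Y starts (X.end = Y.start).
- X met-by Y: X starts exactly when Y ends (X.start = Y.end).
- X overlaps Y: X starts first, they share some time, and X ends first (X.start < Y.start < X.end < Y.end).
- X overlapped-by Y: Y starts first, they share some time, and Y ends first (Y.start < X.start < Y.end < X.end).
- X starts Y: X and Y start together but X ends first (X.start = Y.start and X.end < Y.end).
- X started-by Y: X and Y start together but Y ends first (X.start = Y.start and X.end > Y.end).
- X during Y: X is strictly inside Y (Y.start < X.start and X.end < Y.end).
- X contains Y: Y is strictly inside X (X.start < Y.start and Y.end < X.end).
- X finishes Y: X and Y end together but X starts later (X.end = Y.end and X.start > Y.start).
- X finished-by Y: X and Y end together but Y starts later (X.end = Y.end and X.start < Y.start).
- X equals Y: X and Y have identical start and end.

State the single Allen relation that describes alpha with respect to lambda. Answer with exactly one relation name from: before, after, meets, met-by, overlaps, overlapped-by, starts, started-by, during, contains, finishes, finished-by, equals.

before

alpha = [t=101, t=258]; lambda = [t=294, t=413].
Compare endpoints: alpha.start < lambda.start, alpha.start < lambda.end, alpha.end < lambda.start, alpha.end < lambda.end.
That pattern is 'before'.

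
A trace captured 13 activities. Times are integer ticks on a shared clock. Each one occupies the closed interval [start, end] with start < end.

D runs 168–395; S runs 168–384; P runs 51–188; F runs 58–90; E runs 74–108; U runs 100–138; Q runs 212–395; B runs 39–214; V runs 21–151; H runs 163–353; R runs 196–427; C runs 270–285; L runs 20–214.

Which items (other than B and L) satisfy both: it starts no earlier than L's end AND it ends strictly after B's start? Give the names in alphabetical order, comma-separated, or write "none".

Conditions: its start is no earlier than L's end (X.start >= 214) AND its end is strictly after B's start (X.end > 39).
C: start 270 >= 214? ✓; end 285 > 39? ✓ → yes.
D: start 168 >= 214? ✗; end 395 > 39? ✓ → no.
E: start 74 >= 214? ✗; end 108 > 39? ✓ → no.
F: start 58 >= 214? ✗; end 90 > 39? ✓ → no.
H: start 163 >= 214? ✗; end 353 > 39? ✓ → no.
P: start 51 >= 214? ✗; end 188 > 39? ✓ → no.
Q: start 212 >= 214? ✗; end 395 > 39? ✓ → no.
R: start 196 >= 214? ✗; end 427 > 39? ✓ → no.
S: start 168 >= 214? ✗; end 384 > 39? ✓ → no.
U: start 100 >= 214? ✗; end 138 > 39? ✓ → no.
V: start 21 >= 214? ✗; end 151 > 39? ✓ → no.
Result: C.

C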